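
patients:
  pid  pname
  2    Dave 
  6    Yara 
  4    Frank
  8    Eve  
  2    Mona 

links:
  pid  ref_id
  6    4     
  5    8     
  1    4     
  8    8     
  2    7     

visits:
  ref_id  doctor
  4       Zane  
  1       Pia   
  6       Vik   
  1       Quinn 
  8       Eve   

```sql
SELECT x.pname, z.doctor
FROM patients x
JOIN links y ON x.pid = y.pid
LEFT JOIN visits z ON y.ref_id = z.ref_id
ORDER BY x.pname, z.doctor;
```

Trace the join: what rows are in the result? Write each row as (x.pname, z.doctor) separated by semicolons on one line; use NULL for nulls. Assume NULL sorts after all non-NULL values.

(Dave, NULL); (Eve, Eve); (Mona, NULL); (Yara, Zane)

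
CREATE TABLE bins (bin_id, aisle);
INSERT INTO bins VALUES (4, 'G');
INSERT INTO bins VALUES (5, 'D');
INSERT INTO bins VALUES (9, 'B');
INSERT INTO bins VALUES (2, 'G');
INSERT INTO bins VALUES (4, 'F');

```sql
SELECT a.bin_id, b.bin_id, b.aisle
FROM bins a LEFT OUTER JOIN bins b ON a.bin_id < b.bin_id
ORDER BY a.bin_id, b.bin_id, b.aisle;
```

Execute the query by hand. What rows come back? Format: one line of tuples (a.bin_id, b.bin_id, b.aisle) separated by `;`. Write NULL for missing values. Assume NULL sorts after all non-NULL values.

(2, 4, F); (2, 4, G); (2, 5, D); (2, 9, B); (4, 5, D); (4, 5, D); (4, 9, B); (4, 9, B); (5, 9, B); (9, NULL, NULL)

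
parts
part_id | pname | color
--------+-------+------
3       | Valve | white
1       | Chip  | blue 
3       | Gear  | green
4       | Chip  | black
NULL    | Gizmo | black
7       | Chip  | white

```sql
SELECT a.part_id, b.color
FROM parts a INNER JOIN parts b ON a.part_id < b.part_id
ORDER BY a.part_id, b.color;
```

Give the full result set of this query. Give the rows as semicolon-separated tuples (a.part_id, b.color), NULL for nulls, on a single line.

INNER JOIN keeps only pairs where the ON condition holds.
Matching on a.part_id < b.part_id. A NULL in a compared column never satisfies the condition.
Matched pairs: 9.

(1, black); (1, green); (1, white); (1, white); (3, black); (3, black); (3, white); (3, white); (4, white)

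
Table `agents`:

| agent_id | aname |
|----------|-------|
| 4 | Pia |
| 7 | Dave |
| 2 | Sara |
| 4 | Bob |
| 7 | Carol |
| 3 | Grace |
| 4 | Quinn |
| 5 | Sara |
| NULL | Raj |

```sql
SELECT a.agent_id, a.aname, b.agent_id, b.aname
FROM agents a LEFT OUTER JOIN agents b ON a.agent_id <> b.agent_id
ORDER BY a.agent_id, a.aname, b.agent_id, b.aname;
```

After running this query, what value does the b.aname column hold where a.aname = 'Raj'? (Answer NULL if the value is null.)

NULL

LEFT JOIN keeps every row from `agents a`; unmatched rows get NULL for `agents b`'s columns.
Matching on a.agent_id <> b.agent_id. A NULL in a compared column never satisfies the condition.
- a (agent_id=4) pairs with 5 row(s) of b.
- a (agent_id=7) pairs with 6 row(s) of b.
- a (agent_id=2) pairs with 7 row(s) of b.
- a (agent_id=4) pairs with 5 row(s) of b.
- a (agent_id=7) pairs with 6 row(s) of b.
- a (agent_id=3) pairs with 7 row(s) of b.
- a (agent_id=4) pairs with 5 row(s) of b.
- a (agent_id=5) pairs with 7 row(s) of b.
- a (agent_id=NULL) has no partner → padded with NULL.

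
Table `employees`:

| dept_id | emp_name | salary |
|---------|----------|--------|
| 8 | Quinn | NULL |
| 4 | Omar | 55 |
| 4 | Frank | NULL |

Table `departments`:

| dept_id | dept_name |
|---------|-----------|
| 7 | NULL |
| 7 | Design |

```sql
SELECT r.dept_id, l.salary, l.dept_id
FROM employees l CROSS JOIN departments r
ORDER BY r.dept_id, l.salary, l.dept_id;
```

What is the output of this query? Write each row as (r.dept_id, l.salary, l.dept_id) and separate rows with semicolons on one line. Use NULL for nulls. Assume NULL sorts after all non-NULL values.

(7, 55, 4); (7, 55, 4); (7, NULL, 4); (7, NULL, 4); (7, NULL, 8); (7, NULL, 8)

CROSS JOIN pairs every row of `employees` with every row of `departments`: 3 × 2 = 6 rows.
After projecting and ordering:
r.dept_id | l.salary | l.dept_id
7 | 55 | 4
7 | 55 | 4
7 | NULL | 4
7 | NULL | 4
7 | NULL | 8
7 | NULL | 8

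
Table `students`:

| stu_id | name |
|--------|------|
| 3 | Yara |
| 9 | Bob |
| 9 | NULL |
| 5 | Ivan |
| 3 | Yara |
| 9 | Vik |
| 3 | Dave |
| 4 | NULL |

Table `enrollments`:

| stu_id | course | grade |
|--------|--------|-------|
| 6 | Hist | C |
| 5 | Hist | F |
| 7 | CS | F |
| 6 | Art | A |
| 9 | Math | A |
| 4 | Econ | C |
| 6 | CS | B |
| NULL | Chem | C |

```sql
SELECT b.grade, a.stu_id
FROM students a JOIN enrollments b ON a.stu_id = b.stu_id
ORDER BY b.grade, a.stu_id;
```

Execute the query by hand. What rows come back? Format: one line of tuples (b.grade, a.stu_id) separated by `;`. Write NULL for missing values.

(A, 9); (A, 9); (A, 9); (C, 4); (F, 5)

INNER JOIN keeps only pairs where the ON condition holds.
Matching on a.stu_id = b.stu_id. A NULL in a compared column never satisfies the condition.
Matched pairs: 5.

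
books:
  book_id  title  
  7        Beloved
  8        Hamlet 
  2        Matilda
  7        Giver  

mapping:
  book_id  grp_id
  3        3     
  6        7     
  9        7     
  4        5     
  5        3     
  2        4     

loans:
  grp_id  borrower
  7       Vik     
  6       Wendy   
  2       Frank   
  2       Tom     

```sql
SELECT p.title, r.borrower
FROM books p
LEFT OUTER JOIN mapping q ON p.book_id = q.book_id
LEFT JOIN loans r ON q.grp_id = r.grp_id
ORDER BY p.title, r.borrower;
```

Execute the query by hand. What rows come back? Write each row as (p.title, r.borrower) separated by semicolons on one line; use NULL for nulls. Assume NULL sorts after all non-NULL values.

Evaluate left to right. First `books p LEFT JOIN mapping q` on book_id: 4 row(s).
Then LEFT JOIN `loans r` on grp_id: each of those 4 rows is kept; rows whose q.grp_id has no match in r get NULL for r's columns.

(Beloved, NULL); (Giver, NULL); (Hamlet, NULL); (Matilda, NULL)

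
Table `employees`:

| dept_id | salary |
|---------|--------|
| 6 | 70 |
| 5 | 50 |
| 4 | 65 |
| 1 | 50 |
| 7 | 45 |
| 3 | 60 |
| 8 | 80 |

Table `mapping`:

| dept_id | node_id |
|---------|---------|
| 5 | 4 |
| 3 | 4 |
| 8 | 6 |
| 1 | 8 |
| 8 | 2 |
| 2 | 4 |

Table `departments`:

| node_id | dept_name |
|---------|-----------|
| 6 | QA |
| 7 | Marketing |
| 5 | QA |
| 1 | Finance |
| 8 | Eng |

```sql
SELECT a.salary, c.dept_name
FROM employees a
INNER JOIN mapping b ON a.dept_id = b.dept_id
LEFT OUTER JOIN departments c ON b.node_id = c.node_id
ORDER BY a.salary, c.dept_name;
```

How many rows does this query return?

5

Joins associate left-to-right: employees INNER JOIN mapping on dept_id gives 5 intermediate row(s).
Then LEFT JOIN `departments c` on node_id: each of those 5 rows is kept; rows whose b.node_id has no match in c get NULL for c's columns.
Result: 5 row(s).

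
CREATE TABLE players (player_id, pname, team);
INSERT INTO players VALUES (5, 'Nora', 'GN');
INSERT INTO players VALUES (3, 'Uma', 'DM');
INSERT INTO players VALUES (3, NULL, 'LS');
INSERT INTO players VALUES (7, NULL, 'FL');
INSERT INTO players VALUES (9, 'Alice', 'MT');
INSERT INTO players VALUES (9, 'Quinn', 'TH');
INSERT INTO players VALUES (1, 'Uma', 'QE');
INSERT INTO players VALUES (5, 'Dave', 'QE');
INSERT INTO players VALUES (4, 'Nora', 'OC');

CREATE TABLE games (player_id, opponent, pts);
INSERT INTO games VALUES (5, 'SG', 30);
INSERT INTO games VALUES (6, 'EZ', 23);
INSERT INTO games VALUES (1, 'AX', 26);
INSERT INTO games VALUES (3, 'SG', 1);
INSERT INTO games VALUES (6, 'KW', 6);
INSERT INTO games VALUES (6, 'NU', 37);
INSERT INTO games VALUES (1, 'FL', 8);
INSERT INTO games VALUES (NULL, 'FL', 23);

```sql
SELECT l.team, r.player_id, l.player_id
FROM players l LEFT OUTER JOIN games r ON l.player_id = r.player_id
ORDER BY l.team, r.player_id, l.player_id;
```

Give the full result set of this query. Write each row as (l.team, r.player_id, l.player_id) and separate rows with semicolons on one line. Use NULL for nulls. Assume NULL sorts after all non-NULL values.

(DM, 3, 3); (FL, NULL, 7); (GN, 5, 5); (LS, 3, 3); (MT, NULL, 9); (OC, NULL, 4); (QE, 1, 1); (QE, 1, 1); (QE, 5, 5); (TH, NULL, 9)

LEFT JOIN keeps every row from `players`; unmatched rows get NULL for `games`'s columns.
Matching on l.player_id = r.player_id. A NULL in a compared column never satisfies the condition.
- l (player_id=5) pairs with 1 row(s) of r.
- l (player_id=3) pairs with 1 row(s) of r.
- l (player_id=3) pairs with 1 row(s) of r.
- l (player_id=7) has no partner → padded with NULL.
- l (player_id=9) has no partner → padded with NULL.
- l (player_id=9) has no partner → padded with NULL.
- l (player_id=1) pairs with 2 row(s) of r.
- l (player_id=5) pairs with 1 row(s) of r.
- l (player_id=4) has no partner → padded with NULL.
After projecting and ordering:
l.team | r.player_id | l.player_id
DM | 3 | 3
FL | NULL | 7
GN | 5 | 5
LS | 3 | 3
MT | NULL | 9
OC | NULL | 4
QE | 1 | 1
QE | 1 | 1
QE | 5 | 5
TH | NULL | 9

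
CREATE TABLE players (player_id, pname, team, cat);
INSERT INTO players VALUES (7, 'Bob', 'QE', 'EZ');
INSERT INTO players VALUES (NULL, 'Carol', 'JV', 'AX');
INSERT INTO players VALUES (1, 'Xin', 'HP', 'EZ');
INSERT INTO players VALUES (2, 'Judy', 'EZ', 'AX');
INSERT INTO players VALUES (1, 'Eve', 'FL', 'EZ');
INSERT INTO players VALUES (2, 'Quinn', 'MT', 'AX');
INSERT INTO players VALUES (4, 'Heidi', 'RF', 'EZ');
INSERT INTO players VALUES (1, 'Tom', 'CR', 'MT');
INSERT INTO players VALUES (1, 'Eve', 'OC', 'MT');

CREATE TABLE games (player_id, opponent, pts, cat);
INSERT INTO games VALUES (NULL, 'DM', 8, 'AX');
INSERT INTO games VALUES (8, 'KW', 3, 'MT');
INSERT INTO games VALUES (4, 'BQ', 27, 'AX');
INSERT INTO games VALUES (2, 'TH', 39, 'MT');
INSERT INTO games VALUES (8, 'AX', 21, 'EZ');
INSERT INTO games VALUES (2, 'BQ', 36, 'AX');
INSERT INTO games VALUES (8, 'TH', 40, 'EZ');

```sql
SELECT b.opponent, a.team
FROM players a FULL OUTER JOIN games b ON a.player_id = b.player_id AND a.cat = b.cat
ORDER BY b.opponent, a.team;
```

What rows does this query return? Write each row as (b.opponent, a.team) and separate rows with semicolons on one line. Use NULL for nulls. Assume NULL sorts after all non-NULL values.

(AX, NULL); (BQ, EZ); (BQ, MT); (BQ, NULL); (DM, NULL); (KW, NULL); (TH, NULL); (TH, NULL); (NULL, CR); (NULL, FL); (NULL, HP); (NULL, JV); (NULL, OC); (NULL, QE); (NULL, RF)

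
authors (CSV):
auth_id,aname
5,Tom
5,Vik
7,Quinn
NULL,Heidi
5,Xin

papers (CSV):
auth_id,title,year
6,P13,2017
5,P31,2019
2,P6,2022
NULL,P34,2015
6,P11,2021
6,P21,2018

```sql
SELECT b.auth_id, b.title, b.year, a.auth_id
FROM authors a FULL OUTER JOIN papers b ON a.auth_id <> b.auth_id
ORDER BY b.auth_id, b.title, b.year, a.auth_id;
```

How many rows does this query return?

FULL OUTER JOIN keeps every row from both sides; unmatched rows get NULL for the other side's columns.
Matching on a.auth_id <> b.auth_id. A NULL in a compared column never satisfies the condition.
- a row (auth_id=5): matches 4 b row(s) → 4 output row(s).
- a row (auth_id=5): matches 4 b row(s) → 4 output row(s).
- a row (auth_id=7): matches 5 b row(s) → 5 output row(s).
- a row (auth_id=NULL): no match → kept, b columns NULL.
- a row (auth_id=5): matches 4 b row(s) → 4 output row(s).
- 1 b row(s) had no a match → kept, a columns NULL.
Total: 17 matched + 2 padded = 19 rows.

19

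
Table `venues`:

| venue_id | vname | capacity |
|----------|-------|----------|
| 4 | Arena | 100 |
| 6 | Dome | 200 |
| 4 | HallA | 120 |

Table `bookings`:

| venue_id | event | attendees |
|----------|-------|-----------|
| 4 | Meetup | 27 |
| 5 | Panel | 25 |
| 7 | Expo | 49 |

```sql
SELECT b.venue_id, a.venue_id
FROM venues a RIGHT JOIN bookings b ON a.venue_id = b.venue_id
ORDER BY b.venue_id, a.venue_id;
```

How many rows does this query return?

4

RIGHT JOIN keeps every row from `bookings`; unmatched rows get NULL for `venues`'s columns.
Matching on a.venue_id = b.venue_id.
- venue_id=4: 1 matching b row(s), so 1 row(s) emitted.
- venue_id=6: no matching b row.
- venue_id=4: 1 matching b row(s), so 1 row(s) emitted.
- 2 b row(s) had no a match → kept, a columns NULL.
Total: 2 matched + 2 padded = 4 rows.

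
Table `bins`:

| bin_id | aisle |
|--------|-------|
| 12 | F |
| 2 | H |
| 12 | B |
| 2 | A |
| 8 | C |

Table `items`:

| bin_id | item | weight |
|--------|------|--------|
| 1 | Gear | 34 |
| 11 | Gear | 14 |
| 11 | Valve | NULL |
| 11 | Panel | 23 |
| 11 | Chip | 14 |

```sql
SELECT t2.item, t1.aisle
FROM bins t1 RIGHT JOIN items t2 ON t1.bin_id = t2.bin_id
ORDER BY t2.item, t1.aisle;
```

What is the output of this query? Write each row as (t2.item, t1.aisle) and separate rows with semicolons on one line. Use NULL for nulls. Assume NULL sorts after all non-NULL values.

(Chip, NULL); (Gear, NULL); (Gear, NULL); (Panel, NULL); (Valve, NULL)

RIGHT JOIN keeps every row from `items`; unmatched rows get NULL for `bins`'s columns.
Matching on t1.bin_id = t2.bin_id.
- t1 row (bin_id=12): no match.
- t1 row (bin_id=2): no match.
- t1 row (bin_id=12): no match.
- t1 row (bin_id=2): no match.
- t1 row (bin_id=8): no match.
- 5 row(s) from t2 found no t1 partner → padded with NULL.
After projecting and ordering:
t2.item | t1.aisle
Chip | NULL
Gear | NULL
Gear | NULL
Panel | NULL
Valve | NULL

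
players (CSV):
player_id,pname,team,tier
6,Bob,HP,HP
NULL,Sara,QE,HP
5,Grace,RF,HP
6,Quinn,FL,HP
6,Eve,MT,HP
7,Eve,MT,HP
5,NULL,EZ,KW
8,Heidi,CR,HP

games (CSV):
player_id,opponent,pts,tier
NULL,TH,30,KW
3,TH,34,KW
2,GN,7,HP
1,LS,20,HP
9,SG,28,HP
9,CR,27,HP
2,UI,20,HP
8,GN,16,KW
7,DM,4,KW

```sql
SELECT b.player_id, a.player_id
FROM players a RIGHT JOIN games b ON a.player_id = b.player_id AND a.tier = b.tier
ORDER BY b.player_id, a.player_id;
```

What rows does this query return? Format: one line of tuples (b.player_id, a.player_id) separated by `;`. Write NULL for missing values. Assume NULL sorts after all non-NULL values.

RIGHT JOIN keeps every row from `games`; unmatched rows get NULL for `players`'s columns.
Matching on a.player_id = b.player_id AND a.tier = b.tier. A NULL in a compared column never satisfies the condition.
- a (player_id=6, tier=HP) has no partner in b.
- a (player_id=NULL, tier=HP) has no partner in b.
- a (player_id=5, tier=HP) has no partner in b.
- a (player_id=6, tier=HP) has no partner in b.
- a (player_id=6, tier=HP) has no partner in b.
- a (player_id=7, tier=HP) has no partner in b.
- a (player_id=5, tier=KW) has no partner in b.
- a (player_id=8, tier=HP) has no partner in b.
- 9 b row(s) had no a match → kept, a columns NULL.
After projecting and ordering:
b.player_id | a.player_id
1 | NULL
2 | NULL
2 | NULL
3 | NULL
7 | NULL
8 | NULL
9 | NULL
9 | NULL
NULL | NULL

(1, NULL); (2, NULL); (2, NULL); (3, NULL); (7, NULL); (8, NULL); (9, NULL); (9, NULL); (NULL, NULL)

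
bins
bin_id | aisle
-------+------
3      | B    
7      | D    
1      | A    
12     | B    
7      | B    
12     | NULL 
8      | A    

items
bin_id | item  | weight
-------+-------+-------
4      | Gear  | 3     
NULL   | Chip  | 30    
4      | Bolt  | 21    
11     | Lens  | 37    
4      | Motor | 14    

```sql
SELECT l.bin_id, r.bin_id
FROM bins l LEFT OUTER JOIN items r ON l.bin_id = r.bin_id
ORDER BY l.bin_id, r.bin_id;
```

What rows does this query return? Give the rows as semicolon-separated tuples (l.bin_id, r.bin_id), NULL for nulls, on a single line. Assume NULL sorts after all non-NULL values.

LEFT JOIN keeps every row from `bins`; unmatched rows get NULL for `items`'s columns.
Matching on l.bin_id = r.bin_id. A NULL in a compared column never satisfies the condition.
Matched pairs: 0; unmatched l rows kept: 7.

(1, NULL); (3, NULL); (7, NULL); (7, NULL); (8, NULL); (12, NULL); (12, NULL)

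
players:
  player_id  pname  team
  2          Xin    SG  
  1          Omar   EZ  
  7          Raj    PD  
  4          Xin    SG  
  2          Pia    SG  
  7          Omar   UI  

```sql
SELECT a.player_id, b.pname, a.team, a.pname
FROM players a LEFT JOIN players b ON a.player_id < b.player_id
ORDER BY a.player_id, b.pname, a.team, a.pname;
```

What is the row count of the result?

15

LEFT JOIN keeps every row from `players a`; unmatched rows get NULL for `players b`'s columns.
Matching on a.player_id < b.player_id.
Matched pairs: 13; unmatched a rows kept: 2.
Total: 13 matched + 2 padded = 15 rows.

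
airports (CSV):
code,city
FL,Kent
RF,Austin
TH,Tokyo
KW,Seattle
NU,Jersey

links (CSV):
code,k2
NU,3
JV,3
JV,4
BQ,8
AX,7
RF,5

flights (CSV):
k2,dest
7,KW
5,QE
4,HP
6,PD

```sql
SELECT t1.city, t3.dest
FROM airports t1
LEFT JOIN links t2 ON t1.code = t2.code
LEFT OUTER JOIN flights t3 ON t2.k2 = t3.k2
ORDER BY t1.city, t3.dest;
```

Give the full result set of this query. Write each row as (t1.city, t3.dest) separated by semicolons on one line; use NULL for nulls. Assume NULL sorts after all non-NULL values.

(Austin, QE); (Jersey, NULL); (Kent, NULL); (Seattle, NULL); (Tokyo, NULL)

Step 1 — t1 LEFT JOIN t2 on code → 5 row(s).
Then LEFT JOIN `flights t3` on k2: each of those 5 rows is kept; rows whose t2.k2 has no match in t3 get NULL for t3's columns.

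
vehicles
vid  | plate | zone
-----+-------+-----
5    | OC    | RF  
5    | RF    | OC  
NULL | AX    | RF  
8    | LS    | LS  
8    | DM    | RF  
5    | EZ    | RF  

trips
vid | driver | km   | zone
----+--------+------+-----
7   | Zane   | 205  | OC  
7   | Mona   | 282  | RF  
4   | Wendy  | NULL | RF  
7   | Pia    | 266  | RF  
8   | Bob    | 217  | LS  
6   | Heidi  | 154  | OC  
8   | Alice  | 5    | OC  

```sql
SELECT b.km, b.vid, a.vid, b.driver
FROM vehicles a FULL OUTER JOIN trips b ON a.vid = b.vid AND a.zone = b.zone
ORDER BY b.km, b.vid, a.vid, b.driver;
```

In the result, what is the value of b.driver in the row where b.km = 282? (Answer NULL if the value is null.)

FULL OUTER JOIN keeps every row from both sides; unmatched rows get NULL for the other side's columns.
Matching on a.vid = b.vid AND a.zone = b.zone. A NULL in a compared column never satisfies the condition.
- a row (vid=5, zone=RF): no match → kept, b columns NULL.
- a row (vid=5, zone=OC): no match → kept, b columns NULL.
- a row (vid=NULL, zone=RF): no match → kept, b columns NULL.
- a row (vid=8, zone=LS): matches 1 b row(s) → 1 output row(s).
- a row (vid=8, zone=RF): no match → kept, b columns NULL.
- a row (vid=5, zone=RF): no match → kept, b columns NULL.
- plus 6 unmatched b row(s), each kept with NULL a columns.

Mona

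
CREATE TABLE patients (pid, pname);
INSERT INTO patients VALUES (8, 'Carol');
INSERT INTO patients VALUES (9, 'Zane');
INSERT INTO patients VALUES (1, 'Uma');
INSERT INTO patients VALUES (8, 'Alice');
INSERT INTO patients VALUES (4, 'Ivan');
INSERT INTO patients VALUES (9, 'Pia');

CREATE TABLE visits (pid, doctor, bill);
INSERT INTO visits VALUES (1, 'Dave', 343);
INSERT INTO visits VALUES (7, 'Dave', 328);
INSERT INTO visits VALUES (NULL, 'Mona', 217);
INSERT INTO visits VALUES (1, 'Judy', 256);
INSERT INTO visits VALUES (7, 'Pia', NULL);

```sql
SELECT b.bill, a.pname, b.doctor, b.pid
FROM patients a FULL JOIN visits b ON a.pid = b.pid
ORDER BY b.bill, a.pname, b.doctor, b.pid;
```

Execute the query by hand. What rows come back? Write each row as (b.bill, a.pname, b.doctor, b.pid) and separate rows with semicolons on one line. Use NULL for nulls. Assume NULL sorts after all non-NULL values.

(217, NULL, Mona, NULL); (256, Uma, Judy, 1); (328, NULL, Dave, 7); (343, Uma, Dave, 1); (NULL, Alice, NULL, NULL); (NULL, Carol, NULL, NULL); (NULL, Ivan, NULL, NULL); (NULL, Pia, NULL, NULL); (NULL, Zane, NULL, NULL); (NULL, NULL, Pia, 7)

FULL OUTER JOIN keeps every row from both sides; unmatched rows get NULL for the other side's columns.
Matching on a.pid = b.pid. A NULL in a compared column never satisfies the condition.
- a[0] pid=8 → no match; kept with NULLs on the b side.
- a[1] pid=9 → no match; kept with NULLs on the b side.
- a[2] pid=1 → 2 match(es) in b → 2 row(s).
- a[3] pid=8 → no match; kept with NULLs on the b side.
- a[4] pid=4 → no match; kept with NULLs on the b side.
- a[5] pid=9 → no match; kept with NULLs on the b side.
- plus 3 unmatched b row(s), each kept with NULL a columns.
After projecting and ordering:
b.bill | a.pname | b.doctor | b.pid
217 | NULL | Mona | NULL
256 | Uma | Judy | 1
328 | NULL | Dave | 7
343 | Uma | Dave | 1
NULL | Alice | NULL | NULL
NULL | Carol | NULL | NULL
NULL | Ivan | NULL | NULL
NULL | Pia | NULL | NULL
NULL | Zane | NULL | NULL
NULL | NULL | Pia | 7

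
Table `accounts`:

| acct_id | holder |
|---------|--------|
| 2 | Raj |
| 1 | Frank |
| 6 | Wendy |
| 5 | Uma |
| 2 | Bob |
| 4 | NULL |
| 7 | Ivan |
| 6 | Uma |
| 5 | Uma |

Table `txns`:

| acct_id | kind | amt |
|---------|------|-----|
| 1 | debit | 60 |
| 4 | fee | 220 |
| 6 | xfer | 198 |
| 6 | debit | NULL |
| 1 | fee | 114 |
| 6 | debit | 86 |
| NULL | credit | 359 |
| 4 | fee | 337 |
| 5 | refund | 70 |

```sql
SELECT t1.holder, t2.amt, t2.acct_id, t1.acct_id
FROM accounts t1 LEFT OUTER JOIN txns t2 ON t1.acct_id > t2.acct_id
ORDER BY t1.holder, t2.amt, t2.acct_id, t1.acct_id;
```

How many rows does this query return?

33

LEFT JOIN keeps every row from `accounts`; unmatched rows get NULL for `txns`'s columns.
Matching on t1.acct_id > t2.acct_id. A NULL in a compared column never satisfies the condition.
Matched pairs: 32; unmatched t1 rows kept: 1.
Total: 32 matched + 1 padded = 33 rows.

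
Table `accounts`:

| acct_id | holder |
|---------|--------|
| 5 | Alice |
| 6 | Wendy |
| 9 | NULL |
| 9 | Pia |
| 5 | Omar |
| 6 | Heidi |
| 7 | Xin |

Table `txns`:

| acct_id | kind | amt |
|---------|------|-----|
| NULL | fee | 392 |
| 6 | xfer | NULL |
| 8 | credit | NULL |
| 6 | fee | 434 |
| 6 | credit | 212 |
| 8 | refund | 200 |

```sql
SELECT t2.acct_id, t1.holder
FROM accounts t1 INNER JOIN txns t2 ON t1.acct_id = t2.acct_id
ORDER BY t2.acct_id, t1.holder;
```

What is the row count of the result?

6

INNER JOIN keeps only pairs where the ON condition holds.
Matching on t1.acct_id = t2.acct_id. A NULL in a compared column never satisfies the condition.
Matched pairs: 6.
Total: 6 rows.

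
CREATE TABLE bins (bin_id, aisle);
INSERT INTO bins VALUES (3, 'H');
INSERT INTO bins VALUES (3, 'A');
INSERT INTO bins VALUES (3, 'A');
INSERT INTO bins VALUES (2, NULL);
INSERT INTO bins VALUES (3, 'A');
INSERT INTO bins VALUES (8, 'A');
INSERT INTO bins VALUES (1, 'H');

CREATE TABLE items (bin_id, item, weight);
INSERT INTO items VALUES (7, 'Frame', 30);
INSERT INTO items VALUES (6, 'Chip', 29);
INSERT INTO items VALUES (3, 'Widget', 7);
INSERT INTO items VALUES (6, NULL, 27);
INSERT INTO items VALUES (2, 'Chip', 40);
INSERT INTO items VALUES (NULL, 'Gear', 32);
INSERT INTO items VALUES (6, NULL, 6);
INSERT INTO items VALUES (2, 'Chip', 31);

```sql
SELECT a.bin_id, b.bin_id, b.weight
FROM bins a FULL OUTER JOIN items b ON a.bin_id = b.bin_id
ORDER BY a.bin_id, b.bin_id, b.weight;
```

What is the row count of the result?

FULL OUTER JOIN keeps every row from both sides; unmatched rows get NULL for the other side's columns.
Matching on a.bin_id = b.bin_id. A NULL in a compared column never satisfies the condition.
- a row (bin_id=3): matches 1 b row(s) → 1 output row(s).
- a row (bin_id=3): matches 1 b row(s) → 1 output row(s).
- a row (bin_id=3): matches 1 b row(s) → 1 output row(s).
- a row (bin_id=2): matches 2 b row(s) → 2 output row(s).
- a row (bin_id=3): matches 1 b row(s) → 1 output row(s).
- a row (bin_id=8): no match → kept, b columns NULL.
- a row (bin_id=1): no match → kept, b columns NULL.
- 5 row(s) from b found no a partner → padded with NULL.
Total: 6 matched + 7 padded = 13 rows.

13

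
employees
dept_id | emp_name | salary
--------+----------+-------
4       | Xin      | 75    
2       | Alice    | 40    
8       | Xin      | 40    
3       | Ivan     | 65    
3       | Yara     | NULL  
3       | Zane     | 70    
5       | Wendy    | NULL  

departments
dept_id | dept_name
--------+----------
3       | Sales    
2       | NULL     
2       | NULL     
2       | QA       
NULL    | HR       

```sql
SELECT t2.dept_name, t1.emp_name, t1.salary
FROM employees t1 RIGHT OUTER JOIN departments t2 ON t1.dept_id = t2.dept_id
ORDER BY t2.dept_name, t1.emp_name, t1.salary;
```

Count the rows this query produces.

7

RIGHT JOIN keeps every row from `departments`; unmatched rows get NULL for `employees`'s columns.
Matching on t1.dept_id = t2.dept_id. A NULL in a compared column never satisfies the condition.
Matched pairs: 6; unmatched t2 rows kept: 1.
Total: 6 matched + 1 padded = 7 rows.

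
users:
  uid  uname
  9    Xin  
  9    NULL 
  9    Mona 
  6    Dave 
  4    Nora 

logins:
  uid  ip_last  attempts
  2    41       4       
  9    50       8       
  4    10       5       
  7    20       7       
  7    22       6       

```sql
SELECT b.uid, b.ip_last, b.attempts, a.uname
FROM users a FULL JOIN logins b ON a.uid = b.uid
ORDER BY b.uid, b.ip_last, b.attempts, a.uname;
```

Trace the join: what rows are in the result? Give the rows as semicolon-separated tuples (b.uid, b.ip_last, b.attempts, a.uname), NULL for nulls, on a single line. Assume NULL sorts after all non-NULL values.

(2, 41, 4, NULL); (4, 10, 5, Nora); (7, 20, 7, NULL); (7, 22, 6, NULL); (9, 50, 8, Mona); (9, 50, 8, Xin); (9, 50, 8, NULL); (NULL, NULL, NULL, Dave)

FULL OUTER JOIN keeps every row from both sides; unmatched rows get NULL for the other side's columns.
Matching on a.uid = b.uid.
Matched pairs: 4; unmatched a rows kept: 1; unmatched b rows kept: 3.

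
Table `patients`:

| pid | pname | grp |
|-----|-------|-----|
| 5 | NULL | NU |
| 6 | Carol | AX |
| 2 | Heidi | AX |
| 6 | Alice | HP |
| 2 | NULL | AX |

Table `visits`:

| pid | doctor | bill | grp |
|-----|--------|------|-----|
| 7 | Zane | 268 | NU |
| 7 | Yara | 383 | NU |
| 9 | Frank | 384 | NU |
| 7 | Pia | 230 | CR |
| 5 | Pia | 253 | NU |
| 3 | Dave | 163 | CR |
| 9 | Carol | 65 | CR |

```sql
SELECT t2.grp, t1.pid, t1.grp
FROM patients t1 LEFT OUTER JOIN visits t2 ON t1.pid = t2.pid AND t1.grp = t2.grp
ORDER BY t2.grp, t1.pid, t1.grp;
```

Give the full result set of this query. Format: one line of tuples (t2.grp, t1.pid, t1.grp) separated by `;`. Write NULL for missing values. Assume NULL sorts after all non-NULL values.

(NU, 5, NU); (NULL, 2, AX); (NULL, 2, AX); (NULL, 6, AX); (NULL, 6, HP)

LEFT JOIN keeps every row from `patients`; unmatched rows get NULL for `visits`'s columns.
Matching on t1.pid = t2.pid AND t1.grp = t2.grp.
- t1 (pid=5, grp=NU) pairs with 1 row(s) of t2.
- t1 (pid=6, grp=AX) has no partner → padded with NULL.
- t1 (pid=2, grp=AX) has no partner → padded with NULL.
- t1 (pid=6, grp=HP) has no partner → padded with NULL.
- t1 (pid=2, grp=AX) has no partner → padded with NULL.
After projecting and ordering:
t2.grp | t1.pid | t1.grp
NU | 5 | NU
NULL | 2 | AX
NULL | 2 | AX
NULL | 6 | AX
NULL | 6 | HP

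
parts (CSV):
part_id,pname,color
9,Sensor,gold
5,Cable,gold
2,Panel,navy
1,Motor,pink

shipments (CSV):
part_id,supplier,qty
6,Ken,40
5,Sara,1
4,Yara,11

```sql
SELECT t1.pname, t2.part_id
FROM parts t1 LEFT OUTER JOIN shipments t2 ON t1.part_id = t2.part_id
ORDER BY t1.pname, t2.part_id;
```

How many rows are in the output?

4

LEFT JOIN keeps every row from `parts`; unmatched rows get NULL for `shipments`'s columns.
Matching on t1.part_id = t2.part_id.
- t1 row (part_id=9): no match → kept, t2 columns NULL.
- t1 row (part_id=5): matches 1 t2 row(s) → 1 output row(s).
- t1 row (part_id=2): no match → kept, t2 columns NULL.
- t1 row (part_id=1): no match → kept, t2 columns NULL.
Total: 1 matched + 3 padded = 4 rows.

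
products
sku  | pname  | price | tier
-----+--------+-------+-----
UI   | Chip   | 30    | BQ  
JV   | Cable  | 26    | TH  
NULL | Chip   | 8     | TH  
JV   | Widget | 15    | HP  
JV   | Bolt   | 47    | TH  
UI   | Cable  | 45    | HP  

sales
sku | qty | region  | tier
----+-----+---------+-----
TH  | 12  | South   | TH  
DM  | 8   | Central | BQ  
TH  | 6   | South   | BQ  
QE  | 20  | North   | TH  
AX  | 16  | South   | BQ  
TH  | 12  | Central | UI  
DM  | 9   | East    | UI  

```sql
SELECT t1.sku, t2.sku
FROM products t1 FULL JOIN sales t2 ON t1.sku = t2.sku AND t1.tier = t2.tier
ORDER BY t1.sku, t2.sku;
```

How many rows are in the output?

13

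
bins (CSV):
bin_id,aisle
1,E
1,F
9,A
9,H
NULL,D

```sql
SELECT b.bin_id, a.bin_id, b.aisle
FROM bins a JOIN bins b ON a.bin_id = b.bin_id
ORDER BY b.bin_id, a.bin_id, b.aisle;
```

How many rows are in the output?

8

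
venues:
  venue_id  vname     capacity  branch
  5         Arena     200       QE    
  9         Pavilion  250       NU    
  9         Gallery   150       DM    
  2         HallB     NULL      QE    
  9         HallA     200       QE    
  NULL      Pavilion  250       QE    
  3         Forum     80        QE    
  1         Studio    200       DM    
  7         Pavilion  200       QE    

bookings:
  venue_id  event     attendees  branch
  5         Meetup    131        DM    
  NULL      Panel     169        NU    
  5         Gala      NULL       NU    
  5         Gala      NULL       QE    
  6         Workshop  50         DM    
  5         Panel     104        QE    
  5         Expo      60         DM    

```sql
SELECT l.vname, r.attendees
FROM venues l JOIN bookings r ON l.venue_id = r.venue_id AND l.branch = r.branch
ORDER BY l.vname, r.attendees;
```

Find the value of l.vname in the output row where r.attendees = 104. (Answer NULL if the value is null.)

Arena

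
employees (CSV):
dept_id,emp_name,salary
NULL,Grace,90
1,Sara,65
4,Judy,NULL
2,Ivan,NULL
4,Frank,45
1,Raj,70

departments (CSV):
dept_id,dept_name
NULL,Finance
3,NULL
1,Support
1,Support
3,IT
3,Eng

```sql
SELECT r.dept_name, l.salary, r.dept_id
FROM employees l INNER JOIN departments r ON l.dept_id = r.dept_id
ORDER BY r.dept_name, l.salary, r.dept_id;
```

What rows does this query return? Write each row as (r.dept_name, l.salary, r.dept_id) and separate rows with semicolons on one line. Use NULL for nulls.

(Support, 65, 1); (Support, 65, 1); (Support, 70, 1); (Support, 70, 1)

INNER JOIN keeps only pairs where the ON condition holds.
Matching on l.dept_id = r.dept_id. A NULL in a compared column never satisfies the condition.
- l row (dept_id=NULL): no match → dropped.
- l row (dept_id=1): matches 2 r row(s) → 2 output row(s).
- l row (dept_id=4): no match → dropped.
- l row (dept_id=2): no match → dropped.
- l row (dept_id=4): no match → dropped.
- l row (dept_id=1): matches 2 r row(s) → 2 output row(s).
After projecting and ordering:
r.dept_name | l.salary | r.dept_id
Support | 65 | 1
Support | 65 | 1
Support | 70 | 1
Support | 70 | 1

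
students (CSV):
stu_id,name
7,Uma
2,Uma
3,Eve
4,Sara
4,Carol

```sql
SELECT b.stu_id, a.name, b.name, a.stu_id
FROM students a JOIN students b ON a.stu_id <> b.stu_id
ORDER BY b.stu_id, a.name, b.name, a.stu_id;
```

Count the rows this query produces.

INNER JOIN keeps only pairs where the ON condition holds.
Matching on a.stu_id <> b.stu_id.
Matched pairs: 18.
Total: 18 rows.

18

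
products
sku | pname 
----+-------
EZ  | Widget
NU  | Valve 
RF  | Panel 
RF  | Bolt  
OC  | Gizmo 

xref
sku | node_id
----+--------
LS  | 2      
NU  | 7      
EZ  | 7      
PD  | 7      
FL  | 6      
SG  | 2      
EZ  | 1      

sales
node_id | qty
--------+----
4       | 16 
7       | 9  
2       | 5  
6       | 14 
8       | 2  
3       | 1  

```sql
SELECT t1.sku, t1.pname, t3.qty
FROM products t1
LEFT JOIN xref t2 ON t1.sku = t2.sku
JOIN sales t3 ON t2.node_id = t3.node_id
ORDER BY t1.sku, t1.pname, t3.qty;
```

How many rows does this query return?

2

Step 1 — t1 LEFT JOIN t2 on sku → 6 row(s).
Then INNER JOIN `sales t3` on node_id: keep only rows whose t2.node_id appears in t3.
Result: 2 row(s).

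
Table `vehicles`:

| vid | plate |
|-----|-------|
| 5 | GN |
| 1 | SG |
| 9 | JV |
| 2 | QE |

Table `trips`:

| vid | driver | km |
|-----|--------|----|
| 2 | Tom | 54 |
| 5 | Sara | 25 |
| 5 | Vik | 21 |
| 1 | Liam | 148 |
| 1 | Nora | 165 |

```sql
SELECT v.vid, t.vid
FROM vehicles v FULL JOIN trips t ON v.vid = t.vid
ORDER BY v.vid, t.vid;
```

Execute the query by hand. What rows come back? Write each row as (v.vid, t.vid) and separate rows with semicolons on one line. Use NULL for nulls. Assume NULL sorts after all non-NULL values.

(1, 1); (1, 1); (2, 2); (5, 5); (5, 5); (9, NULL)

FULL OUTER JOIN keeps every row from both sides; unmatched rows get NULL for the other side's columns.
Matching on v.vid = t.vid.
Matched pairs: 5; unmatched v rows kept: 1; unmatched t rows kept: 0.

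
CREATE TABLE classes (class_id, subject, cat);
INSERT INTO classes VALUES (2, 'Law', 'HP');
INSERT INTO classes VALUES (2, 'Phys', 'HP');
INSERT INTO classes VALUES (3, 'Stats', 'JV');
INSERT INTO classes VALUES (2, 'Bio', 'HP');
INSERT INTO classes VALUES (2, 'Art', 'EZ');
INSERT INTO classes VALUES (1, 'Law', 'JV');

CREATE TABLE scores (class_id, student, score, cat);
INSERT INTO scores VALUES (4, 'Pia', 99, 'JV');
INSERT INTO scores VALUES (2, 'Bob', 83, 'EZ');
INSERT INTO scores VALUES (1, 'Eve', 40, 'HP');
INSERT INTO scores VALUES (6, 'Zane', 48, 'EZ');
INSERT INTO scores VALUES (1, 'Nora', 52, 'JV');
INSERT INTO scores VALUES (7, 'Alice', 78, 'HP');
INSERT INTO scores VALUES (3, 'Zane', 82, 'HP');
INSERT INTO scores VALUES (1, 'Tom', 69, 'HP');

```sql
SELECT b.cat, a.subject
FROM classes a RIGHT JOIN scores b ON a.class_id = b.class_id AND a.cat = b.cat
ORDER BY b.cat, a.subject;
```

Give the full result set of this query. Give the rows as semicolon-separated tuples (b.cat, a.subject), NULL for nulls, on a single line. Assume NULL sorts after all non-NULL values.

(EZ, Art); (EZ, NULL); (HP, NULL); (HP, NULL); (HP, NULL); (HP, NULL); (JV, Law); (JV, NULL)

RIGHT JOIN keeps every row from `scores`; unmatched rows get NULL for `classes`'s columns.
Matching on a.class_id = b.class_id AND a.cat = b.cat.
- a[0] class_id=2, cat=HP → no match.
- a[1] class_id=2, cat=HP → no match.
- a[2] class_id=3, cat=JV → no match.
- a[3] class_id=2, cat=HP → no match.
- a[4] class_id=2, cat=EZ → 1 match(es) in b → 1 row(s).
- a[5] class_id=1, cat=JV → 1 match(es) in b → 1 row(s).
- 6 b row(s) had no a match → kept, a columns NULL.
After projecting and ordering:
b.cat | a.subject
EZ | Art
EZ | NULL
HP | NULL
HP | NULL
HP | NULL
HP | NULL
JV | Law
JV | NULL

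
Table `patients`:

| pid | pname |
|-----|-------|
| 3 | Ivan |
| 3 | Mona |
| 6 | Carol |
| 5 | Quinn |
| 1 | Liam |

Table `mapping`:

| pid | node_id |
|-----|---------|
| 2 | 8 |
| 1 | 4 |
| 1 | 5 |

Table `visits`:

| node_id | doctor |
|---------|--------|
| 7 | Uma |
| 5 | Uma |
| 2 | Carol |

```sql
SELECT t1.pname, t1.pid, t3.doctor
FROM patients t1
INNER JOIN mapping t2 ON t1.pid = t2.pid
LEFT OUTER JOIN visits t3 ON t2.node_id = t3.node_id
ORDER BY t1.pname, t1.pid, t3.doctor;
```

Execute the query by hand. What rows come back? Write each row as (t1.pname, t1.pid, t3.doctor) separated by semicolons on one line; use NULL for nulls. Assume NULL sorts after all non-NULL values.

(Liam, 1, Uma); (Liam, 1, NULL)

Step 1 — t1 INNER JOIN t2 on pid → 2 row(s).
Then LEFT JOIN `visits t3` on node_id: each of those 2 rows is kept; rows whose t2.node_id has no match in t3 get NULL for t3's columns.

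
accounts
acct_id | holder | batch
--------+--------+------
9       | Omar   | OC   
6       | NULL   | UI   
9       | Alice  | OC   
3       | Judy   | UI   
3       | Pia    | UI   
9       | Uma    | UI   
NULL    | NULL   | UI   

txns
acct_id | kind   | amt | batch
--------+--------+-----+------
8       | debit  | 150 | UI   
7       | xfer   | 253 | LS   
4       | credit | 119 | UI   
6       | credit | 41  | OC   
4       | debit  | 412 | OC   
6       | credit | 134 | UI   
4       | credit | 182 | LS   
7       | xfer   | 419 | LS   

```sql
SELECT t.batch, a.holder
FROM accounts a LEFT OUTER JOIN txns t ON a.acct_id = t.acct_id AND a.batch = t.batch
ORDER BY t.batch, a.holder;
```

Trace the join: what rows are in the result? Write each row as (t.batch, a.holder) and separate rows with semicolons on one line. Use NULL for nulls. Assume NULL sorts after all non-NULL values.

(UI, NULL); (NULL, Alice); (NULL, Judy); (NULL, Omar); (NULL, Pia); (NULL, Uma); (NULL, NULL)

LEFT JOIN keeps every row from `accounts`; unmatched rows get NULL for `txns`'s columns.
Matching on a.acct_id = t.acct_id AND a.batch = t.batch. A NULL in a compared column never satisfies the condition.
- acct_id=9, batch=OC: no t row matches, row kept with t columns NULL.
- acct_id=6, batch=UI: 1 matching t row(s), so 1 row(s) emitted.
- acct_id=9, batch=OC: no t row matches, row kept with t columns NULL.
- acct_id=3, batch=UI: no t row matches, row kept with t columns NULL.
- acct_id=3, batch=UI: no t row matches, row kept with t columns NULL.
- acct_id=9, batch=UI: no t row matches, row kept with t columns NULL.
- acct_id=NULL, batch=UI: no t row matches, row kept with t columns NULL.
After projecting and ordering:
t.batch | a.holder
UI | NULL
NULL | Alice
NULL | Judy
NULL | Omar
NULL | Pia
NULL | Uma
NULL | NULL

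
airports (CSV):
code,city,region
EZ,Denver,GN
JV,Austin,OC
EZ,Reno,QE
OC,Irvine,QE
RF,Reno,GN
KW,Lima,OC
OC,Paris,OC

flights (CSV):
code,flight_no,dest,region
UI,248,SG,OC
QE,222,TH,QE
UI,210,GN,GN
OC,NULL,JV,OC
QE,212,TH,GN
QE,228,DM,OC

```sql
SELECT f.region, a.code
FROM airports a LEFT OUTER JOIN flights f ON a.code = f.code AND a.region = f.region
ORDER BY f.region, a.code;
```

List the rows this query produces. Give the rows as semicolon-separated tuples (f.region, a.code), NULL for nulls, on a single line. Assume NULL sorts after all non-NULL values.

(OC, OC); (NULL, EZ); (NULL, EZ); (NULL, JV); (NULL, KW); (NULL, OC); (NULL, RF)

LEFT JOIN keeps every row from `airports`; unmatched rows get NULL for `flights`'s columns.
Matching on a.code = f.code AND a.region = f.region.
- a (code=EZ, region=GN) has no partner → padded with NULL.
- a (code=JV, region=OC) has no partner → padded with NULL.
- a (code=EZ, region=QE) has no partner → padded with NULL.
- a (code=OC, region=QE) has no partner → padded with NULL.
- a (code=RF, region=GN) has no partner → padded with NULL.
- a (code=KW, region=OC) has no partner → padded with NULL.
- a (code=OC, region=OC) pairs with 1 row(s) of f.
After projecting and ordering:
f.region | a.code
OC | OC
NULL | EZ
NULL | EZ
NULL | JV
NULL | KW
NULL | OC
NULL | RF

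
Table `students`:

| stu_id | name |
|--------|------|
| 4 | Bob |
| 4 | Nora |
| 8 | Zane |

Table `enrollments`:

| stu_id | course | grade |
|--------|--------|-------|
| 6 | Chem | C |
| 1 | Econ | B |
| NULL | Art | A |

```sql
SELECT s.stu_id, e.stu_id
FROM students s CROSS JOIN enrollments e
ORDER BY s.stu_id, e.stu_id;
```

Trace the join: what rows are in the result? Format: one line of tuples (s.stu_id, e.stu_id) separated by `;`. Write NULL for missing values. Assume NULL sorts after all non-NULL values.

(4, 1); (4, 1); (4, 6); (4, 6); (4, NULL); (4, NULL); (8, 1); (8, 6); (8, NULL)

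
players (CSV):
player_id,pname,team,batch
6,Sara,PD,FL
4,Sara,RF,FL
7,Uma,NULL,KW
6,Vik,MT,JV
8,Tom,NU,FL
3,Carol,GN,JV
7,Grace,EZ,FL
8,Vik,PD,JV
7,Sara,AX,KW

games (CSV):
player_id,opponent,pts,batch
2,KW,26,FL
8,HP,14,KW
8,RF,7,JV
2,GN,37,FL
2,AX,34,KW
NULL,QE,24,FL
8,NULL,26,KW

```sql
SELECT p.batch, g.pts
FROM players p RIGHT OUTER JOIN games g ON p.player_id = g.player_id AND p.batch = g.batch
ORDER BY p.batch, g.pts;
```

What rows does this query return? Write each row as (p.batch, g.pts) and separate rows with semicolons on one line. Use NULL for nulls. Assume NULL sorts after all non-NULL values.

(JV, 7); (NULL, 14); (NULL, 24); (NULL, 26); (NULL, 26); (NULL, 34); (NULL, 37)

RIGHT JOIN keeps every row from `games`; unmatched rows get NULL for `players`'s columns.
Matching on p.player_id = g.player_id AND p.batch = g.batch. A NULL in a compared column never satisfies the condition.
- p row (player_id=6, batch=FL): no match.
- p row (player_id=4, batch=FL): no match.
- p row (player_id=7, batch=KW): no match.
- p row (player_id=6, batch=JV): no match.
- p row (player_id=8, batch=FL): no match.
- p row (player_id=3, batch=JV): no match.
- p row (player_id=7, batch=FL): no match.
- p row (player_id=8, batch=JV): matches 1 g row(s) → 1 output row(s).
- p row (player_id=7, batch=KW): no match.
- 6 row(s) from g found no p partner → padded with NULL.
After projecting and ordering:
p.batch | g.pts
JV | 7
NULL | 14
NULL | 24
NULL | 26
NULL | 26
NULL | 34
NULL | 37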